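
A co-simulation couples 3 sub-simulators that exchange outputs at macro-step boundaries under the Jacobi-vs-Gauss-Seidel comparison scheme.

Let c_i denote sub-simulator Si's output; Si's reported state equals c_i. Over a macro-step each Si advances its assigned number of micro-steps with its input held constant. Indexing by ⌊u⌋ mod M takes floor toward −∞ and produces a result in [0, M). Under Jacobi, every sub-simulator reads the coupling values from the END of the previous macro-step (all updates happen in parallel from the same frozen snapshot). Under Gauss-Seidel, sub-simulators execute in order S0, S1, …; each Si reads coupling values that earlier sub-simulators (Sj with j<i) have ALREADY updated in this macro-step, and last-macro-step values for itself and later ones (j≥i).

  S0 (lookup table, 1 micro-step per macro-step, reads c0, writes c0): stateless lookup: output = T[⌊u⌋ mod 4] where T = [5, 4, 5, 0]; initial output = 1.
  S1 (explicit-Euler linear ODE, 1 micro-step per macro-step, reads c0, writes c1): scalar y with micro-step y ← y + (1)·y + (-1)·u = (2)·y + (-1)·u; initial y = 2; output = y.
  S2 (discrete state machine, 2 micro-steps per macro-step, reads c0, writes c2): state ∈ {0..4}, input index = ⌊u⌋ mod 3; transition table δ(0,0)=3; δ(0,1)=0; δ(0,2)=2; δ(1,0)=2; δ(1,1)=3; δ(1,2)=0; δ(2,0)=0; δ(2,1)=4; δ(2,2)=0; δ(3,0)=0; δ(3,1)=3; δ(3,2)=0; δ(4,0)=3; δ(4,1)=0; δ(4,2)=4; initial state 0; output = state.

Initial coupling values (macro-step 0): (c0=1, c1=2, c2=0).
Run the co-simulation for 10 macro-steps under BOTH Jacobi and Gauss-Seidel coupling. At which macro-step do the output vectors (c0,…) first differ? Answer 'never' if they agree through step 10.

first divergence at macro-step: 1

[Jacobi] macro 1: S0 reads c0=1 → after 1×micro: 4; S1 reads c0=1 → after 1×micro: 3; S2 reads c0=1 → after 2×micro: 0 ⇒ (c0=4, c1=3, c2=0)
[Jacobi] macro 2: S0 reads c0=4 → after 1×micro: 5; S1 reads c0=4 → after 1×micro: 2; S2 reads c0=4 → after 2×micro: 0 ⇒ (c0=5, c1=2, c2=0)
[Jacobi] macro 3: S0 reads c0=5 → after 1×micro: 4; S1 reads c0=5 → after 1×micro: -1; S2 reads c0=5 → after 2×micro: 0 ⇒ (c0=4, c1=-1, c2=0)
[Jacobi] macro 4: S0 reads c0=4 → after 1×micro: 5; S1 reads c0=4 → after 1×micro: -6; S2 reads c0=4 → after 2×micro: 0 ⇒ (c0=5, c1=-6, c2=0)
[Jacobi] macro 5: S0 reads c0=5 → after 1×micro: 4; S1 reads c0=5 → after 1×micro: -17; S2 reads c0=5 → after 2×micro: 0 ⇒ (c0=4, c1=-17, c2=0)
[Jacobi] macro 6: S0 reads c0=4 → after 1×micro: 5; S1 reads c0=4 → after 1×micro: -38; S2 reads c0=4 → after 2×micro: 0 ⇒ (c0=5, c1=-38, c2=0)
[Jacobi] macro 7: S0 reads c0=5 → after 1×micro: 4; S1 reads c0=5 → after 1×micro: -81; S2 reads c0=5 → after 2×micro: 0 ⇒ (c0=4, c1=-81, c2=0)
[Jacobi] macro 8: S0 reads c0=4 → after 1×micro: 5; S1 reads c0=4 → after 1×micro: -166; S2 reads c0=4 → after 2×micro: 0 ⇒ (c0=5, c1=-166, c2=0)
[Jacobi] macro 9: S0 reads c0=5 → after 1×micro: 4; S1 reads c0=5 → after 1×micro: -337; S2 reads c0=5 → after 2×micro: 0 ⇒ (c0=4, c1=-337, c2=0)
[Jacobi] macro 10: S0 reads c0=4 → after 1×micro: 5; S1 reads c0=4 → after 1×micro: -678; S2 reads c0=4 → after 2×micro: 0 ⇒ (c0=5, c1=-678, c2=0)
[Gauss-Seidel] macro 1: S0 reads c0=1 → after 1×micro: 4; S1 reads c0=4 → after 1×micro: 0; S2 reads c0=4 → after 2×micro: 0 ⇒ (c0=4, c1=0, c2=0)
[Gauss-Seidel] macro 2: S0 reads c0=4 → after 1×micro: 5; S1 reads c0=5 → after 1×micro: -5; S2 reads c0=5 → after 2×micro: 0 ⇒ (c0=5, c1=-5, c2=0)
[Gauss-Seidel] macro 3: S0 reads c0=5 → after 1×micro: 4; S1 reads c0=4 → after 1×micro: -14; S2 reads c0=4 → after 2×micro: 0 ⇒ (c0=4, c1=-14, c2=0)
[Gauss-Seidel] macro 4: S0 reads c0=4 → after 1×micro: 5; S1 reads c0=5 → after 1×micro: -33; S2 reads c0=5 → after 2×micro: 0 ⇒ (c0=5, c1=-33, c2=0)
[Gauss-Seidel] macro 5: S0 reads c0=5 → after 1×micro: 4; S1 reads c0=4 → after 1×micro: -70; S2 reads c0=4 → after 2×micro: 0 ⇒ (c0=4, c1=-70, c2=0)
[Gauss-Seidel] macro 6: S0 reads c0=4 → after 1×micro: 5; S1 reads c0=5 → after 1×micro: -145; S2 reads c0=5 → after 2×micro: 0 ⇒ (c0=5, c1=-145, c2=0)
[Gauss-Seidel] macro 7: S0 reads c0=5 → after 1×micro: 4; S1 reads c0=4 → after 1×micro: -294; S2 reads c0=4 → after 2×micro: 0 ⇒ (c0=4, c1=-294, c2=0)
[Gauss-Seidel] macro 8: S0 reads c0=4 → after 1×micro: 5; S1 reads c0=5 → after 1×micro: -593; S2 reads c0=5 → after 2×micro: 0 ⇒ (c0=5, c1=-593, c2=0)
[Gauss-Seidel] macro 9: S0 reads c0=5 → after 1×micro: 4; S1 reads c0=4 → after 1×micro: -1190; S2 reads c0=4 → after 2×micro: 0 ⇒ (c0=4, c1=-1190, c2=0)
[Gauss-Seidel] macro 10: S0 reads c0=4 → after 1×micro: 5; S1 reads c0=5 → after 1×micro: -2385; S2 reads c0=5 → after 2×micro: 0 ⇒ (c0=5, c1=-2385, c2=0)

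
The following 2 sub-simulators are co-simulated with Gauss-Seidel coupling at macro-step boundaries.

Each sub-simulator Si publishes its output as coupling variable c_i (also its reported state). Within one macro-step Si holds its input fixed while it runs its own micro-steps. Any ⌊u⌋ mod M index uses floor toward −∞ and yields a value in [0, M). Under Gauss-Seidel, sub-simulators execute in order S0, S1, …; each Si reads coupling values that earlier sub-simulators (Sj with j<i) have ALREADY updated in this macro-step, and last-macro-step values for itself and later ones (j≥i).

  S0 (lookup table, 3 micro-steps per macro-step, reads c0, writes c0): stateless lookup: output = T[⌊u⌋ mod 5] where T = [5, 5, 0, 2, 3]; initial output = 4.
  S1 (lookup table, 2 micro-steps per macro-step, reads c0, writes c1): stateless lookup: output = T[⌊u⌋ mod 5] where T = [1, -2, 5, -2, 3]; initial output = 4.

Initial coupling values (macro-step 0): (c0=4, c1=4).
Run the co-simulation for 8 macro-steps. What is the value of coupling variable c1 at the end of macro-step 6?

c1 at macro-step 6 = 1

macro 1: S0 reads c0=4 → after 3×micro: 3; S1 reads c0=3 → after 2×micro: -2 ⇒ (c0=3, c1=-2)
macro 2: S0 reads c0=3 → after 3×micro: 2; S1 reads c0=2 → after 2×micro: 5 ⇒ (c0=2, c1=5)
macro 3: S0 reads c0=2 → after 3×micro: 0; S1 reads c0=0 → after 2×micro: 1 ⇒ (c0=0, c1=1)
macro 4: S0 reads c0=0 → after 3×micro: 5; S1 reads c0=5 → after 2×micro: 1 ⇒ (c0=5, c1=1)
macro 5: S0 reads c0=5 → after 3×micro: 5; S1 reads c0=5 → after 2×micro: 1 ⇒ (c0=5, c1=1)
macro 6: S0 reads c0=5 → after 3×micro: 5; S1 reads c0=5 → after 2×micro: 1 ⇒ (c0=5, c1=1)
macro 7: S0 reads c0=5 → after 3×micro: 5; S1 reads c0=5 → after 2×micro: 1 ⇒ (c0=5, c1=1)
macro 8: S0 reads c0=5 → after 3×micro: 5; S1 reads c0=5 → after 2×micro: 1 ⇒ (c0=5, c1=1)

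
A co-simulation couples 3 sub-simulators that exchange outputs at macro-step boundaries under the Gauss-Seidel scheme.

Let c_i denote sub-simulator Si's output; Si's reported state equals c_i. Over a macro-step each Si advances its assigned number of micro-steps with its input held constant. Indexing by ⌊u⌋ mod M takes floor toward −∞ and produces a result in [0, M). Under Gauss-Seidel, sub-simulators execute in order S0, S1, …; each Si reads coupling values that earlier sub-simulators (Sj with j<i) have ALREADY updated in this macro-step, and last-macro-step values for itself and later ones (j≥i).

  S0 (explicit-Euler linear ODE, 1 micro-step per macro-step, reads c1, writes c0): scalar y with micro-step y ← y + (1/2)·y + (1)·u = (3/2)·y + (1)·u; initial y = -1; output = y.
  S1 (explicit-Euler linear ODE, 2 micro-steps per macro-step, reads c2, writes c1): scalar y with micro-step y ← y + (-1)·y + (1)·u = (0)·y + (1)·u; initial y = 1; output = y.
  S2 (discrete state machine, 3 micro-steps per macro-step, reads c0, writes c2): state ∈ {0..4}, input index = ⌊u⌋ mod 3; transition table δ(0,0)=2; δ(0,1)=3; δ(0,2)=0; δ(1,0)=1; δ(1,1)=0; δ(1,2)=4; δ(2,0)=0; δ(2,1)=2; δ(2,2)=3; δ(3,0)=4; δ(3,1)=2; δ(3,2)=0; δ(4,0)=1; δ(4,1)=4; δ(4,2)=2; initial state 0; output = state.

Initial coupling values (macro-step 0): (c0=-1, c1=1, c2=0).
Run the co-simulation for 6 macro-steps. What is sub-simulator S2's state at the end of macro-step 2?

macro 1: S0 reads c1=1 → after 1×micro: -1/2; S1 reads c2=0 → after 2×micro: 0; S2 reads c0=-1/2 → after 3×micro: 0 ⇒ (c0=-1/2, c1=0, c2=0)
macro 2: S0 reads c1=0 → after 1×micro: -3/4; S1 reads c2=0 → after 2×micro: 0; S2 reads c0=-3/4 → after 3×micro: 0 ⇒ (c0=-3/4, c1=0, c2=0)
macro 3: S0 reads c1=0 → after 1×micro: -9/8; S1 reads c2=0 → after 2×micro: 0; S2 reads c0=-9/8 → after 3×micro: 2 ⇒ (c0=-9/8, c1=0, c2=2)
macro 4: S0 reads c1=0 → after 1×micro: -27/16; S1 reads c2=2 → after 2×micro: 2; S2 reads c0=-27/16 → after 3×micro: 2 ⇒ (c0=-27/16, c1=2, c2=2)
macro 5: S0 reads c1=2 → after 1×micro: -17/32; S1 reads c2=2 → after 2×micro: 2; S2 reads c0=-17/32 → after 3×micro: 0 ⇒ (c0=-17/32, c1=2, c2=0)
macro 6: S0 reads c1=2 → after 1×micro: 77/64; S1 reads c2=0 → after 2×micro: 0; S2 reads c0=77/64 → after 3×micro: 2 ⇒ (c0=77/64, c1=0, c2=2)

S2 state at macro-step 2 = 0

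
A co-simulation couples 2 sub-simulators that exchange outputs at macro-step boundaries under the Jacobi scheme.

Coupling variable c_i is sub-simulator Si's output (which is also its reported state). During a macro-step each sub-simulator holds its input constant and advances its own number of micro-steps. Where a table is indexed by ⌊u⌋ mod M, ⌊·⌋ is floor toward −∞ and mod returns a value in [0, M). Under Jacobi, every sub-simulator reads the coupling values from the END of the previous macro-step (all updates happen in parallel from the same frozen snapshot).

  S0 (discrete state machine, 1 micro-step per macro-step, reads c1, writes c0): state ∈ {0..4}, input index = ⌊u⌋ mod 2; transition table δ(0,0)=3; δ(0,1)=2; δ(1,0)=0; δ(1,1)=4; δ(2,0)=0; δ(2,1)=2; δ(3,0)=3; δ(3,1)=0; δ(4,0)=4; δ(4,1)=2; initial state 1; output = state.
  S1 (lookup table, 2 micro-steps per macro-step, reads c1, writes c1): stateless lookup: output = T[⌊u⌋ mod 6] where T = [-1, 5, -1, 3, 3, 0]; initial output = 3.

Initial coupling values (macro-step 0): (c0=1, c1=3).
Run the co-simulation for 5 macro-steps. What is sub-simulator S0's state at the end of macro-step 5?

S0 state at macro-step 5 = 2

macro 1: S0 reads c1=3 → after 1×micro: 4; S1 reads c1=3 → after 2×micro: 3 ⇒ (c0=4, c1=3)
macro 2: S0 reads c1=3 → after 1×micro: 2; S1 reads c1=3 → after 2×micro: 3 ⇒ (c0=2, c1=3)
macro 3: S0 reads c1=3 → after 1×micro: 2; S1 reads c1=3 → after 2×micro: 3 ⇒ (c0=2, c1=3)
macro 4: S0 reads c1=3 → after 1×micro: 2; S1 reads c1=3 → after 2×micro: 3 ⇒ (c0=2, c1=3)
macro 5: S0 reads c1=3 → after 1×micro: 2; S1 reads c1=3 → after 2×micro: 3 ⇒ (c0=2, c1=3)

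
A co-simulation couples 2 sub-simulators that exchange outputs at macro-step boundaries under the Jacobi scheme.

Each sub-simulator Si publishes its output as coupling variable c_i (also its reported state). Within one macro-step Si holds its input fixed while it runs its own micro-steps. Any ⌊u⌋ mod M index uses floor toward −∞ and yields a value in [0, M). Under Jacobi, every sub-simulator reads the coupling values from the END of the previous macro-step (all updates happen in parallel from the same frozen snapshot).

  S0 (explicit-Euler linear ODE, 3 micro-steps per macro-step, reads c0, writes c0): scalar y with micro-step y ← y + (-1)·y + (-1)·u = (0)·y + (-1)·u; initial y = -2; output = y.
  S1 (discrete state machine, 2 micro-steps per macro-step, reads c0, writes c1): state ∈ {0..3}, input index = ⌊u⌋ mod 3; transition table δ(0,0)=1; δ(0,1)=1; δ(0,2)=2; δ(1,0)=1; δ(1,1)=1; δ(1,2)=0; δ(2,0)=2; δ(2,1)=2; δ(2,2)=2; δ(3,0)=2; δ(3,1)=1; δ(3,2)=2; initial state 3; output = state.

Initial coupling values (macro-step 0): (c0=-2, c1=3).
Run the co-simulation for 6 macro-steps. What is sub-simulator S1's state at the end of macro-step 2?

S1 state at macro-step 2 = 2

macro 1: S0 reads c0=-2 → after 3×micro: 2; S1 reads c0=-2 → after 2×micro: 1 ⇒ (c0=2, c1=1)
macro 2: S0 reads c0=2 → after 3×micro: -2; S1 reads c0=2 → after 2×micro: 2 ⇒ (c0=-2, c1=2)
macro 3: S0 reads c0=-2 → after 3×micro: 2; S1 reads c0=-2 → after 2×micro: 2 ⇒ (c0=2, c1=2)
macro 4: S0 reads c0=2 → after 3×micro: -2; S1 reads c0=2 → after 2×micro: 2 ⇒ (c0=-2, c1=2)
macro 5: S0 reads c0=-2 → after 3×micro: 2; S1 reads c0=-2 → after 2×micro: 2 ⇒ (c0=2, c1=2)
macro 6: S0 reads c0=2 → after 3×micro: -2; S1 reads c0=2 → after 2×micro: 2 ⇒ (c0=-2, c1=2)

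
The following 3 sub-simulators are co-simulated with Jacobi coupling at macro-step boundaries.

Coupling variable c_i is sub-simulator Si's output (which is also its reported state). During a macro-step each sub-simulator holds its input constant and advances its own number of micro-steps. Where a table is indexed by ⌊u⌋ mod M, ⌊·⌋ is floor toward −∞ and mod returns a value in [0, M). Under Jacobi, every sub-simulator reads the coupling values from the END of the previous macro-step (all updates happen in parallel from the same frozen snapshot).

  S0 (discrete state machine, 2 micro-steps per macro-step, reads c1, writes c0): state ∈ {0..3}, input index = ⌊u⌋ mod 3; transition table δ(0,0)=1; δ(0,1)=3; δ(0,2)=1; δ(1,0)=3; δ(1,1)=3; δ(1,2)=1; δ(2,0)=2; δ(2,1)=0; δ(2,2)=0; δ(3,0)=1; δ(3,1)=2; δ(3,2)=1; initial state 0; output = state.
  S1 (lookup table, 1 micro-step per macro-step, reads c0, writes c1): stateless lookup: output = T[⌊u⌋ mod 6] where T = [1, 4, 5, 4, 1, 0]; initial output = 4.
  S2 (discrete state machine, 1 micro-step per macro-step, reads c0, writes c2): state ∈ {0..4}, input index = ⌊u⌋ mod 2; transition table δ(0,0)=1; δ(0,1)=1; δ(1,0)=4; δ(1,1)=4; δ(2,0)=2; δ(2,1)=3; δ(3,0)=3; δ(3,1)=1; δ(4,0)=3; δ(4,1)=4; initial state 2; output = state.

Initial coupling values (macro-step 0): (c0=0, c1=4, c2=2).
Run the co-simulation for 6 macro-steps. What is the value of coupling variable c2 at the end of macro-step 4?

macro 1: S0 reads c1=4 → after 2×micro: 2; S1 reads c0=0 → after 1×micro: 1; S2 reads c0=0 → after 1×micro: 2 ⇒ (c0=2, c1=1, c2=2)
macro 2: S0 reads c1=1 → after 2×micro: 3; S1 reads c0=2 → after 1×micro: 5; S2 reads c0=2 → after 1×micro: 2 ⇒ (c0=3, c1=5, c2=2)
macro 3: S0 reads c1=5 → after 2×micro: 1; S1 reads c0=3 → after 1×micro: 4; S2 reads c0=3 → after 1×micro: 3 ⇒ (c0=1, c1=4, c2=3)
macro 4: S0 reads c1=4 → after 2×micro: 2; S1 reads c0=1 → after 1×micro: 4; S2 reads c0=1 → after 1×micro: 1 ⇒ (c0=2, c1=4, c2=1)
macro 5: S0 reads c1=4 → after 2×micro: 3; S1 reads c0=2 → after 1×micro: 5; S2 reads c0=2 → after 1×micro: 4 ⇒ (c0=3, c1=5, c2=4)
macro 6: S0 reads c1=5 → after 2×micro: 1; S1 reads c0=3 → after 1×micro: 4; S2 reads c0=3 → after 1×micro: 4 ⇒ (c0=1, c1=4, c2=4)

c2 at macro-step 4 = 1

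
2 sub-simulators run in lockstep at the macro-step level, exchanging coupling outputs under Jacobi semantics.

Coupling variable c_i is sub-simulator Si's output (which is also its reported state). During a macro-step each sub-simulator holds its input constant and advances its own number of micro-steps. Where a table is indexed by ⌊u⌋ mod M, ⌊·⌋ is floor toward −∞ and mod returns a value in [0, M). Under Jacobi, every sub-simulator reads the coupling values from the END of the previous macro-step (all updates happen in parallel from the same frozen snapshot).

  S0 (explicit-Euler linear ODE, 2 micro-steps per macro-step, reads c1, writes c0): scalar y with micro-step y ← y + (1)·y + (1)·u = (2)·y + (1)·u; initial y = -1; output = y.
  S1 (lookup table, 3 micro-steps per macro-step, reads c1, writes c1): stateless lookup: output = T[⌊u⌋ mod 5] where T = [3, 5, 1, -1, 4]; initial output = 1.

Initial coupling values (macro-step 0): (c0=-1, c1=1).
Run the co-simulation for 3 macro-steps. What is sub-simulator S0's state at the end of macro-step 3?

S0 state at macro-step 3 = 53

macro 1: S0 reads c1=1 → after 2×micro: -1; S1 reads c1=1 → after 3×micro: 5 ⇒ (c0=-1, c1=5)
macro 2: S0 reads c1=5 → after 2×micro: 11; S1 reads c1=5 → after 3×micro: 3 ⇒ (c0=11, c1=3)
macro 3: S0 reads c1=3 → after 2×micro: 53; S1 reads c1=3 → after 3×micro: -1 ⇒ (c0=53, c1=-1)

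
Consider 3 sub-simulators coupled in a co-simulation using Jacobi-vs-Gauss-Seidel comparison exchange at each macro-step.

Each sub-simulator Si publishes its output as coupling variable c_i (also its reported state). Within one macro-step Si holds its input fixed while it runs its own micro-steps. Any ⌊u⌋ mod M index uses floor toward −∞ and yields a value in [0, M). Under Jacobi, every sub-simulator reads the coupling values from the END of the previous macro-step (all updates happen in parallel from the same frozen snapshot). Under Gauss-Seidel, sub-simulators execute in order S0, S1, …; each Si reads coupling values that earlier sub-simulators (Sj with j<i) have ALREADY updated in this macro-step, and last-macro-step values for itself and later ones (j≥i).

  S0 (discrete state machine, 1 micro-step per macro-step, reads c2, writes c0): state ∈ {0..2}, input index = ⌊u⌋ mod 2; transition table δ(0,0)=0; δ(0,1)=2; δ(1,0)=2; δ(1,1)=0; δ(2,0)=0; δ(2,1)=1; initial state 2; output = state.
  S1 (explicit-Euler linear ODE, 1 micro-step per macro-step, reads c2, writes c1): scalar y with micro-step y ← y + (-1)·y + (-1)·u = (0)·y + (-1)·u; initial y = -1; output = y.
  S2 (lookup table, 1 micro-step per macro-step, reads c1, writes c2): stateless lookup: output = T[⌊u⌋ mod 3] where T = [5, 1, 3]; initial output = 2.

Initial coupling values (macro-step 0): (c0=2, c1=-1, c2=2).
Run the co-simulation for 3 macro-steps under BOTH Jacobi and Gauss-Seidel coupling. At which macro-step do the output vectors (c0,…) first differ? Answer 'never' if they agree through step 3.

[Jacobi] macro 1: S0 reads c2=2 → after 1×micro: 0; S1 reads c2=2 → after 1×micro: -2; S2 reads c1=-1 → after 1×micro: 3 ⇒ (c0=0, c1=-2, c2=3)
[Jacobi] macro 2: S0 reads c2=3 → after 1×micro: 2; S1 reads c2=3 → after 1×micro: -3; S2 reads c1=-2 → after 1×micro: 1 ⇒ (c0=2, c1=-3, c2=1)
[Jacobi] macro 3: S0 reads c2=1 → after 1×micro: 1; S1 reads c2=1 → after 1×micro: -1; S2 reads c1=-3 → after 1×micro: 5 ⇒ (c0=1, c1=-1, c2=5)
[Gauss-Seidel] macro 1: S0 reads c2=2 → after 1×micro: 0; S1 reads c2=2 → after 1×micro: -2; S2 reads c1=-2 → after 1×micro: 1 ⇒ (c0=0, c1=-2, c2=1)
[Gauss-Seidel] macro 2: S0 reads c2=1 → after 1×micro: 2; S1 reads c2=1 → after 1×micro: -1; S2 reads c1=-1 → after 1×micro: 3 ⇒ (c0=2, c1=-1, c2=3)
[Gauss-Seidel] macro 3: S0 reads c2=3 → after 1×micro: 1; S1 reads c2=3 → after 1×micro: -3; S2 reads c1=-3 → after 1×micro: 5 ⇒ (c0=1, c1=-3, c2=5)

first divergence at macro-step: 1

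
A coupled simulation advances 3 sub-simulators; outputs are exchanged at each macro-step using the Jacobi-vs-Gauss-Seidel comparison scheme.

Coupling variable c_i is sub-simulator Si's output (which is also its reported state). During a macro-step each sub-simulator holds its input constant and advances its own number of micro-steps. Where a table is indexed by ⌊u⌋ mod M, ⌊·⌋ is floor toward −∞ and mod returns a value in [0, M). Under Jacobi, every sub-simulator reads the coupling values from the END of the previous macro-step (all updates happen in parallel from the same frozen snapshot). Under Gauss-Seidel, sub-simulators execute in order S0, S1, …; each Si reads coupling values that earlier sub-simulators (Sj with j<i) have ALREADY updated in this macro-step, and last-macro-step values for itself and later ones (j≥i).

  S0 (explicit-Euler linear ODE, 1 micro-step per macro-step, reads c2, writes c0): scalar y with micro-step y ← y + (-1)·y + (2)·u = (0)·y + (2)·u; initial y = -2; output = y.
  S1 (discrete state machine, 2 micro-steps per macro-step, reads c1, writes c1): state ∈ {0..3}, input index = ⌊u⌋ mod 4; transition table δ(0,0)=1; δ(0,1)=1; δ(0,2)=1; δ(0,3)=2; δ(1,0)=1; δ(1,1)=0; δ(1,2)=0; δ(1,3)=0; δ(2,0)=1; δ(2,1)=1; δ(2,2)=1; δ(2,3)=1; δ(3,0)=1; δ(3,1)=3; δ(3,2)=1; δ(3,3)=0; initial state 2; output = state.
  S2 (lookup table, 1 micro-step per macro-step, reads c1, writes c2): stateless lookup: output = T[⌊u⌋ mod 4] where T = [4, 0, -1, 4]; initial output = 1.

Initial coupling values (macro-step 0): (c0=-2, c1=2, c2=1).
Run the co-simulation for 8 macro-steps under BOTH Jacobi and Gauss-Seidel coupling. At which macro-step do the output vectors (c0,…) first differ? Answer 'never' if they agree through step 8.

first divergence at macro-step: 1

[Jacobi] macro 1: S0 reads c2=1 → after 1×micro: 2; S1 reads c1=2 → after 2×micro: 0; S2 reads c1=2 → after 1×micro: -1 ⇒ (c0=2, c1=0, c2=-1)
[Jacobi] macro 2: S0 reads c2=-1 → after 1×micro: -2; S1 reads c1=0 → after 2×micro: 1; S2 reads c1=0 → after 1×micro: 4 ⇒ (c0=-2, c1=1, c2=4)
[Jacobi] macro 3: S0 reads c2=4 → after 1×micro: 8; S1 reads c1=1 → after 2×micro: 1; S2 reads c1=1 → after 1×micro: 0 ⇒ (c0=8, c1=1, c2=0)
[Jacobi] macro 4: S0 reads c2=0 → after 1×micro: 0; S1 reads c1=1 → after 2×micro: 1; S2 reads c1=1 → after 1×micro: 0 ⇒ (c0=0, c1=1, c2=0)
[Jacobi] macro 5: S0 reads c2=0 → after 1×micro: 0; S1 reads c1=1 → after 2×micro: 1; S2 reads c1=1 → after 1×micro: 0 ⇒ (c0=0, c1=1, c2=0)
[Jacobi] macro 6: S0 reads c2=0 → after 1×micro: 0; S1 reads c1=1 → after 2×micro: 1; S2 reads c1=1 → after 1×micro: 0 ⇒ (c0=0, c1=1, c2=0)
[Jacobi] macro 7: S0 reads c2=0 → after 1×micro: 0; S1 reads c1=1 → after 2×micro: 1; S2 reads c1=1 → after 1×micro: 0 ⇒ (c0=0, c1=1, c2=0)
[Jacobi] macro 8: S0 reads c2=0 → after 1×micro: 0; S1 reads c1=1 → after 2×micro: 1; S2 reads c1=1 → after 1×micro: 0 ⇒ (c0=0, c1=1, c2=0)
[Gauss-Seidel] macro 1: S0 reads c2=1 → after 1×micro: 2; S1 reads c1=2 → after 2×micro: 0; S2 reads c1=0 → after 1×micro: 4 ⇒ (c0=2, c1=0, c2=4)
[Gauss-Seidel] macro 2: S0 reads c2=4 → after 1×micro: 8; S1 reads c1=0 → after 2×micro: 1; S2 reads c1=1 → after 1×micro: 0 ⇒ (c0=8, c1=1, c2=0)
[Gauss-Seidel] macro 3: S0 reads c2=0 → after 1×micro: 0; S1 reads c1=1 → after 2×micro: 1; S2 reads c1=1 → after 1×micro: 0 ⇒ (c0=0, c1=1, c2=0)
[Gauss-Seidel] macro 4: S0 reads c2=0 → after 1×micro: 0; S1 reads c1=1 → after 2×micro: 1; S2 reads c1=1 → after 1×micro: 0 ⇒ (c0=0, c1=1, c2=0)
[Gauss-Seidel] macro 5: S0 reads c2=0 → after 1×micro: 0; S1 reads c1=1 → after 2×micro: 1; S2 reads c1=1 → after 1×micro: 0 ⇒ (c0=0, c1=1, c2=0)
[Gauss-Seidel] macro 6: S0 reads c2=0 → after 1×micro: 0; S1 reads c1=1 → after 2×micro: 1; S2 reads c1=1 → after 1×micro: 0 ⇒ (c0=0, c1=1, c2=0)
[Gauss-Seidel] macro 7: S0 reads c2=0 → after 1×micro: 0; S1 reads c1=1 → after 2×micro: 1; S2 reads c1=1 → after 1×micro: 0 ⇒ (c0=0, c1=1, c2=0)
[Gauss-Seidel] macro 8: S0 reads c2=0 → after 1×micro: 0; S1 reads c1=1 → after 2×micro: 1; S2 reads c1=1 → after 1×micro: 0 ⇒ (c0=0, c1=1, c2=0)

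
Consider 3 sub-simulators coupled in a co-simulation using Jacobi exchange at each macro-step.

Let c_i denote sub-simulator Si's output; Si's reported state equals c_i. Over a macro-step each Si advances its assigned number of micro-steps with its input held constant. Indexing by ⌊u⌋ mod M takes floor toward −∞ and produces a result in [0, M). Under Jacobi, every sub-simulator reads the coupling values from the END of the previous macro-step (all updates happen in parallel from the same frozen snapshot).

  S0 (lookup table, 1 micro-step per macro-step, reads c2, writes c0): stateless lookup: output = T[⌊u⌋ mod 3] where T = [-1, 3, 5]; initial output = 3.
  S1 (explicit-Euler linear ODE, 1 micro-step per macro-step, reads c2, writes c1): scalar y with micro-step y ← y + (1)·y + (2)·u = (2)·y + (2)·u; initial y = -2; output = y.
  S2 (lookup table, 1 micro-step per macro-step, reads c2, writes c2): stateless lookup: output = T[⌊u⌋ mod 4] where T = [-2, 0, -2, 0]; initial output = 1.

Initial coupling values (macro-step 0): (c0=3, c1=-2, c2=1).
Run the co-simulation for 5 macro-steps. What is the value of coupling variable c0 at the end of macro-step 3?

c0 at macro-step 3 = 3

macro 1: S0 reads c2=1 → after 1×micro: 3; S1 reads c2=1 → after 1×micro: -2; S2 reads c2=1 → after 1×micro: 0 ⇒ (c0=3, c1=-2, c2=0)
macro 2: S0 reads c2=0 → after 1×micro: -1; S1 reads c2=0 → after 1×micro: -4; S2 reads c2=0 → after 1×micro: -2 ⇒ (c0=-1, c1=-4, c2=-2)
macro 3: S0 reads c2=-2 → after 1×micro: 3; S1 reads c2=-2 → after 1×micro: -12; S2 reads c2=-2 → after 1×micro: -2 ⇒ (c0=3, c1=-12, c2=-2)
macro 4: S0 reads c2=-2 → after 1×micro: 3; S1 reads c2=-2 → after 1×micro: -28; S2 reads c2=-2 → after 1×micro: -2 ⇒ (c0=3, c1=-28, c2=-2)
macro 5: S0 reads c2=-2 → after 1×micro: 3; S1 reads c2=-2 → after 1×micro: -60; S2 reads c2=-2 → after 1×micro: -2 ⇒ (c0=3, c1=-60, c2=-2)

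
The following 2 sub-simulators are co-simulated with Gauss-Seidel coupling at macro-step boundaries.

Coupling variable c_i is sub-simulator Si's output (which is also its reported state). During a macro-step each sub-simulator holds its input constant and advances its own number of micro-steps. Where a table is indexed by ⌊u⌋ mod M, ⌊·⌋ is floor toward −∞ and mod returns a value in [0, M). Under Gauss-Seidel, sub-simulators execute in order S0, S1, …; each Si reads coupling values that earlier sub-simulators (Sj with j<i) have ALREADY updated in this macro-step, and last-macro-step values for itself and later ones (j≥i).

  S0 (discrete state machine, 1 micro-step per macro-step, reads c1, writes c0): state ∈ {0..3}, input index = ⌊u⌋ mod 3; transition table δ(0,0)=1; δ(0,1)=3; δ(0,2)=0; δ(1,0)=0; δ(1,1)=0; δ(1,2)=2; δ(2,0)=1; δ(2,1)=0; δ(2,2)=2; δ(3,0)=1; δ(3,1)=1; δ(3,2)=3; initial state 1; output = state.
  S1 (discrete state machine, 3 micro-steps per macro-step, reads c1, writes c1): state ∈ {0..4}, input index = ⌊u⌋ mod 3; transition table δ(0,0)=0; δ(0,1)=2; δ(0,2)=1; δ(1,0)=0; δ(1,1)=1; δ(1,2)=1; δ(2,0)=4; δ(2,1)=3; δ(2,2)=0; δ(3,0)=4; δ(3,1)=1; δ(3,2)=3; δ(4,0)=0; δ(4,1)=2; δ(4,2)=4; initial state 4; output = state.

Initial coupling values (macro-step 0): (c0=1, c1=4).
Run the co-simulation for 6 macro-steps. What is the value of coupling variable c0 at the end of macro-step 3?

macro 1: S0 reads c1=4 → after 1×micro: 0; S1 reads c1=4 → after 3×micro: 1 ⇒ (c0=0, c1=1)
macro 2: S0 reads c1=1 → after 1×micro: 3; S1 reads c1=1 → after 3×micro: 1 ⇒ (c0=3, c1=1)
macro 3: S0 reads c1=1 → after 1×micro: 1; S1 reads c1=1 → after 3×micro: 1 ⇒ (c0=1, c1=1)
macro 4: S0 reads c1=1 → after 1×micro: 0; S1 reads c1=1 → after 3×micro: 1 ⇒ (c0=0, c1=1)
macro 5: S0 reads c1=1 → after 1×micro: 3; S1 reads c1=1 → after 3×micro: 1 ⇒ (c0=3, c1=1)
macro 6: S0 reads c1=1 → after 1×micro: 1; S1 reads c1=1 → after 3×micro: 1 ⇒ (c0=1, c1=1)

c0 at macro-step 3 = 1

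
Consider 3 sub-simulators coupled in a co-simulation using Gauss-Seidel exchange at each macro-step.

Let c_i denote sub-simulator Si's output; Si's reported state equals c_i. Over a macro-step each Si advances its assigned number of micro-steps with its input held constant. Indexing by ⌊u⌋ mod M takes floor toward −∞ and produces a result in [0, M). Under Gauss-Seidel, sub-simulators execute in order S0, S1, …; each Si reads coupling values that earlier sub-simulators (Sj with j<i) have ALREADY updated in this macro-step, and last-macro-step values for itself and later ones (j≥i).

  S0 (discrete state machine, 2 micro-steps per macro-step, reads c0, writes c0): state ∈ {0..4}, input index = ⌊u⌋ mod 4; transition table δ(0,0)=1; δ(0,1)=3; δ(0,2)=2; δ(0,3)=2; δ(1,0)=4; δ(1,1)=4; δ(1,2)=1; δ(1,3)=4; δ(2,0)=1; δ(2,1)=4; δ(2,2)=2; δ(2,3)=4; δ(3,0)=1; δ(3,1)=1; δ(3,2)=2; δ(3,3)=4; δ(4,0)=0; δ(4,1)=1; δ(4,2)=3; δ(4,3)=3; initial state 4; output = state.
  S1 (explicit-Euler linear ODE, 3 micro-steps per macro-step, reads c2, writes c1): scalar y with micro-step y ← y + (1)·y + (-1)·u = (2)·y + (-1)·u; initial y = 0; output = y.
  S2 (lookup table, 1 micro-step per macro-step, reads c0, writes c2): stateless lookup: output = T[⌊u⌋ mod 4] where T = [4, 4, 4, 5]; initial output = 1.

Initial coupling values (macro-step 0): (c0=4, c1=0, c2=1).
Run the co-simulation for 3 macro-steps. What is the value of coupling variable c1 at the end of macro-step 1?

c1 at macro-step 1 = -7

macro 1: S0 reads c0=4 → after 2×micro: 1; S1 reads c2=1 → after 3×micro: -7; S2 reads c0=1 → after 1×micro: 4 ⇒ (c0=1, c1=-7, c2=4)
macro 2: S0 reads c0=1 → after 2×micro: 1; S1 reads c2=4 → after 3×micro: -84; S2 reads c0=1 → after 1×micro: 4 ⇒ (c0=1, c1=-84, c2=4)
macro 3: S0 reads c0=1 → after 2×micro: 1; S1 reads c2=4 → after 3×micro: -700; S2 reads c0=1 → after 1×micro: 4 ⇒ (c0=1, c1=-700, c2=4)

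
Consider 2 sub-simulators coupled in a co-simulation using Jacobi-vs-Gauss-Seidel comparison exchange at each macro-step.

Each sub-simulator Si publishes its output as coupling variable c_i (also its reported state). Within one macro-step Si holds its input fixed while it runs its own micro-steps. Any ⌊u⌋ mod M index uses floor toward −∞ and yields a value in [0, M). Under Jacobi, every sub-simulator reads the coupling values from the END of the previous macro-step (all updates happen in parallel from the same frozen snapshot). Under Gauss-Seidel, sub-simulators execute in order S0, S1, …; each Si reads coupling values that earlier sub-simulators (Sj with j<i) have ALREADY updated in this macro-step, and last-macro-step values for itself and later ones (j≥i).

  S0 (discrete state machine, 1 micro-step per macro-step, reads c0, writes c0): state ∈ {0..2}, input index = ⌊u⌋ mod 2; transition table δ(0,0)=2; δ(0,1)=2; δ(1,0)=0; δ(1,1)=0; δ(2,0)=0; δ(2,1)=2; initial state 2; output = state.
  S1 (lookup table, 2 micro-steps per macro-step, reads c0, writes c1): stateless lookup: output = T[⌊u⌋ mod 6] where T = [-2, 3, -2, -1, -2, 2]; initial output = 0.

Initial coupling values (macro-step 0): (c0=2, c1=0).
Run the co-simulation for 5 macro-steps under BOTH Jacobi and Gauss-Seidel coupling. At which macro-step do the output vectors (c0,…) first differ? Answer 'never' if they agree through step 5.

first divergence at macro-step: never

[Jacobi] macro 1: S0 reads c0=2 → after 1×micro: 0; S1 reads c0=2 → after 2×micro: -2 ⇒ (c0=0, c1=-2)
[Jacobi] macro 2: S0 reads c0=0 → after 1×micro: 2; S1 reads c0=0 → after 2×micro: -2 ⇒ (c0=2, c1=-2)
[Jacobi] macro 3: S0 reads c0=2 → after 1×micro: 0; S1 reads c0=2 → after 2×micro: -2 ⇒ (c0=0, c1=-2)
[Jacobi] macro 4: S0 reads c0=0 → after 1×micro: 2; S1 reads c0=0 → after 2×micro: -2 ⇒ (c0=2, c1=-2)
[Jacobi] macro 5: S0 reads c0=2 → after 1×micro: 0; S1 reads c0=2 → after 2×micro: -2 ⇒ (c0=0, c1=-2)
[Gauss-Seidel] macro 1: S0 reads c0=2 → after 1×micro: 0; S1 reads c0=0 → after 2×micro: -2 ⇒ (c0=0, c1=-2)
[Gauss-Seidel] macro 2: S0 reads c0=0 → after 1×micro: 2; S1 reads c0=2 → after 2×micro: -2 ⇒ (c0=2, c1=-2)
[Gauss-Seidel] macro 3: S0 reads c0=2 → after 1×micro: 0; S1 reads c0=0 → after 2×micro: -2 ⇒ (c0=0, c1=-2)
[Gauss-Seidel] macro 4: S0 reads c0=0 → after 1×micro: 2; S1 reads c0=2 → after 2×micro: -2 ⇒ (c0=2, c1=-2)
[Gauss-Seidel] macro 5: S0 reads c0=2 → after 1×micro: 0; S1 reads c0=0 → after 2×micro: -2 ⇒ (c0=0, c1=-2)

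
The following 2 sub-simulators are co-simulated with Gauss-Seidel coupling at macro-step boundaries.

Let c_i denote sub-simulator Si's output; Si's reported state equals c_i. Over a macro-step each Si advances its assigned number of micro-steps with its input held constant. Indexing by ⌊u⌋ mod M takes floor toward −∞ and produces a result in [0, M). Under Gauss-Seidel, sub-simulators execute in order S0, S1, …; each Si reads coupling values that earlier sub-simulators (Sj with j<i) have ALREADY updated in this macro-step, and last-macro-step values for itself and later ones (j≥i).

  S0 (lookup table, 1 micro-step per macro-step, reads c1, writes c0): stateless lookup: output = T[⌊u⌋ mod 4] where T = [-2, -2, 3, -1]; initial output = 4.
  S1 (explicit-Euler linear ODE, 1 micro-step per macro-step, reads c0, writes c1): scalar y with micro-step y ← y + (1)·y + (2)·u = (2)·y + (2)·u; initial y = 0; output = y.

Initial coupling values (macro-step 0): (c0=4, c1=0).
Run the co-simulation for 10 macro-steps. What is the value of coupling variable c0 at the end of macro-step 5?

c0 at macro-step 5 = -2

macro 1: S0 reads c1=0 → after 1×micro: -2; S1 reads c0=-2 → after 1×micro: -4 ⇒ (c0=-2, c1=-4)
macro 2: S0 reads c1=-4 → after 1×micro: -2; S1 reads c0=-2 → after 1×micro: -12 ⇒ (c0=-2, c1=-12)
macro 3: S0 reads c1=-12 → after 1×micro: -2; S1 reads c0=-2 → after 1×micro: -28 ⇒ (c0=-2, c1=-28)
macro 4: S0 reads c1=-28 → after 1×micro: -2; S1 reads c0=-2 → after 1×micro: -60 ⇒ (c0=-2, c1=-60)
macro 5: S0 reads c1=-60 → after 1×micro: -2; S1 reads c0=-2 → after 1×micro: -124 ⇒ (c0=-2, c1=-124)
macro 6: S0 reads c1=-124 → after 1×micro: -2; S1 reads c0=-2 → after 1×micro: -252 ⇒ (c0=-2, c1=-252)
macro 7: S0 reads c1=-252 → after 1×micro: -2; S1 reads c0=-2 → after 1×micro: -508 ⇒ (c0=-2, c1=-508)
macro 8: S0 reads c1=-508 → after 1×micro: -2; S1 reads c0=-2 → after 1×micro: -1020 ⇒ (c0=-2, c1=-1020)
macro 9: S0 reads c1=-1020 → after 1×micro: -2; S1 reads c0=-2 → after 1×micro: -2044 ⇒ (c0=-2, c1=-2044)
macro 10: S0 reads c1=-2044 → after 1×micro: -2; S1 reads c0=-2 → after 1×micro: -4092 ⇒ (c0=-2, c1=-4092)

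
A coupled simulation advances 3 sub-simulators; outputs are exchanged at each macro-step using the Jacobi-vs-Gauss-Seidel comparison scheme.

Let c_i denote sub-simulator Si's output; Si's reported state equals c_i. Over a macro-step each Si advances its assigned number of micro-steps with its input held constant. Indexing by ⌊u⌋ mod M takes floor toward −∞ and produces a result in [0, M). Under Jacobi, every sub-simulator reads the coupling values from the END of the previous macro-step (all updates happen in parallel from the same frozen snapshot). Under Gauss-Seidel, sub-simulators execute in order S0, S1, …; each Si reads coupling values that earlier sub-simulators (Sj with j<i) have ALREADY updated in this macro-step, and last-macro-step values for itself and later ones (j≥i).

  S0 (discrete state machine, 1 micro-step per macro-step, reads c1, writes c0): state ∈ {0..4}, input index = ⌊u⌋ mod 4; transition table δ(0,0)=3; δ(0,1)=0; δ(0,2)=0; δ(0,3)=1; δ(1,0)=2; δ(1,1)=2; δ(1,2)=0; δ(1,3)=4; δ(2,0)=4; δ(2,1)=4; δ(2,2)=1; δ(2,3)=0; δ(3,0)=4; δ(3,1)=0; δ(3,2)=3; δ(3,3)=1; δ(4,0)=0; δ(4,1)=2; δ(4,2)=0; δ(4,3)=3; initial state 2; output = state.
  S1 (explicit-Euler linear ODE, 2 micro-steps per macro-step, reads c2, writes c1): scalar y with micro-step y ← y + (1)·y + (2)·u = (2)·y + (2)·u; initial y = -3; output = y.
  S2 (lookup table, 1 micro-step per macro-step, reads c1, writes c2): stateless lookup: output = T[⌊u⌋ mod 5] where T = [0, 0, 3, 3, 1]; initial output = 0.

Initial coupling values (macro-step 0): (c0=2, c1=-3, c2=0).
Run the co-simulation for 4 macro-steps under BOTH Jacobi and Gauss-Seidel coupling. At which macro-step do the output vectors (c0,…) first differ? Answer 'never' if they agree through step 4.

first divergence at macro-step: 2

[Jacobi] macro 1: S0 reads c1=-3 → after 1×micro: 4; S1 reads c2=0 → after 2×micro: -12; S2 reads c1=-3 → after 1×micro: 3 ⇒ (c0=4, c1=-12, c2=3)
[Jacobi] macro 2: S0 reads c1=-12 → after 1×micro: 0; S1 reads c2=3 → after 2×micro: -30; S2 reads c1=-12 → after 1×micro: 3 ⇒ (c0=0, c1=-30, c2=3)
[Jacobi] macro 3: S0 reads c1=-30 → after 1×micro: 0; S1 reads c2=3 → after 2×micro: -102; S2 reads c1=-30 → after 1×micro: 0 ⇒ (c0=0, c1=-102, c2=0)
[Jacobi] macro 4: S0 reads c1=-102 → after 1×micro: 0; S1 reads c2=0 → after 2×micro: -408; S2 reads c1=-102 → after 1×micro: 3 ⇒ (c0=0, c1=-408, c2=3)
[Gauss-Seidel] macro 1: S0 reads c1=-3 → after 1×micro: 4; S1 reads c2=0 → after 2×micro: -12; S2 reads c1=-12 → after 1×micro: 3 ⇒ (c0=4, c1=-12, c2=3)
[Gauss-Seidel] macro 2: S0 reads c1=-12 → after 1×micro: 0; S1 reads c2=3 → after 2×micro: -30; S2 reads c1=-30 → after 1×micro: 0 ⇒ (c0=0, c1=-30, c2=0)
[Gauss-Seidel] macro 3: S0 reads c1=-30 → after 1×micro: 0; S1 reads c2=0 → after 2×micro: -120; S2 reads c1=-120 → after 1×micro: 0 ⇒ (c0=0, c1=-120, c2=0)
[Gauss-Seidel] macro 4: S0 reads c1=-120 → after 1×micro: 3; S1 reads c2=0 → after 2×micro: -480; S2 reads c1=-480 → after 1×micro: 0 ⇒ (c0=3, c1=-480, c2=0)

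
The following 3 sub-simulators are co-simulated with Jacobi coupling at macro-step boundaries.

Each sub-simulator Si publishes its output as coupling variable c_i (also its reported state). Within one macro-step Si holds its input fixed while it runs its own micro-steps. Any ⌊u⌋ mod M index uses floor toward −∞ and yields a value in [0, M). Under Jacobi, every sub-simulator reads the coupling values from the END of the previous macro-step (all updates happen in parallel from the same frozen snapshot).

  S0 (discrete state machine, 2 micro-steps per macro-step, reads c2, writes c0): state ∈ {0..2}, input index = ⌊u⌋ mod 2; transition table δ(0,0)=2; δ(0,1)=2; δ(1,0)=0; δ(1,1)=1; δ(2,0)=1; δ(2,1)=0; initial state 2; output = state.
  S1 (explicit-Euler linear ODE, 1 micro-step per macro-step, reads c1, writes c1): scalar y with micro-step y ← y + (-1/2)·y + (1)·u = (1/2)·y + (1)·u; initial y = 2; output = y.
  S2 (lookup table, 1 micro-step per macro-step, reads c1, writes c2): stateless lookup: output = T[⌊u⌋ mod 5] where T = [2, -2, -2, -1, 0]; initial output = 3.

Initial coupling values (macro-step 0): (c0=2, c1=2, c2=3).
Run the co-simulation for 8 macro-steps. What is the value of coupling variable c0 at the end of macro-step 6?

macro 1: S0 reads c2=3 → after 2×micro: 2; S1 reads c1=2 → after 1×micro: 3; S2 reads c1=2 → after 1×micro: -2 ⇒ (c0=2, c1=3, c2=-2)
macro 2: S0 reads c2=-2 → after 2×micro: 0; S1 reads c1=3 → after 1×micro: 9/2; S2 reads c1=3 → after 1×micro: -1 ⇒ (c0=0, c1=9/2, c2=-1)
macro 3: S0 reads c2=-1 → after 2×micro: 0; S1 reads c1=9/2 → after 1×micro: 27/4; S2 reads c1=9/2 → after 1×micro: 0 ⇒ (c0=0, c1=27/4, c2=0)
macro 4: S0 reads c2=0 → after 2×micro: 1; S1 reads c1=27/4 → after 1×micro: 81/8; S2 reads c1=27/4 → after 1×micro: -2 ⇒ (c0=1, c1=81/8, c2=-2)
macro 5: S0 reads c2=-2 → after 2×micro: 2; S1 reads c1=81/8 → after 1×micro: 243/16; S2 reads c1=81/8 → after 1×micro: 2 ⇒ (c0=2, c1=243/16, c2=2)
macro 6: S0 reads c2=2 → after 2×micro: 0; S1 reads c1=243/16 → after 1×micro: 729/32; S2 reads c1=243/16 → after 1×micro: 2 ⇒ (c0=0, c1=729/32, c2=2)
macro 7: S0 reads c2=2 → after 2×micro: 1; S1 reads c1=729/32 → after 1×micro: 2187/64; S2 reads c1=729/32 → after 1×micro: -2 ⇒ (c0=1, c1=2187/64, c2=-2)
macro 8: S0 reads c2=-2 → after 2×micro: 2; S1 reads c1=2187/64 → after 1×micro: 6561/128; S2 reads c1=2187/64 → after 1×micro: 0 ⇒ (c0=2, c1=6561/128, c2=0)

c0 at macro-step 6 = 0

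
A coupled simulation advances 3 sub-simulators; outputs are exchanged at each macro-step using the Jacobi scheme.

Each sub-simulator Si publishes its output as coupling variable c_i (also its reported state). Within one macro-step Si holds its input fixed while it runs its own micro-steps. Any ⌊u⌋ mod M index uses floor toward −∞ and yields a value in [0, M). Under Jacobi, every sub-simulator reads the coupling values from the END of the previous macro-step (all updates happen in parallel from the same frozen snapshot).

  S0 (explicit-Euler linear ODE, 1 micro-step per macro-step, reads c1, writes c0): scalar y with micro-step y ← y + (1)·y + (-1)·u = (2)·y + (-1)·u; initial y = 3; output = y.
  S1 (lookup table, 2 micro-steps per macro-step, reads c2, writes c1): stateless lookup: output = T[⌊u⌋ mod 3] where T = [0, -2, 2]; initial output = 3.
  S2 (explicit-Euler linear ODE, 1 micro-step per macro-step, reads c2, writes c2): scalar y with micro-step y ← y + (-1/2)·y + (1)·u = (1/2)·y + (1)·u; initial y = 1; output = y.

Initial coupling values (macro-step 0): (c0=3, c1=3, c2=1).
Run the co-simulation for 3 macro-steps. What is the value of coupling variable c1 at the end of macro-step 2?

macro 1: S0 reads c1=3 → after 1×micro: 3; S1 reads c2=1 → after 2×micro: -2; S2 reads c2=1 → after 1×micro: 3/2 ⇒ (c0=3, c1=-2, c2=3/2)
macro 2: S0 reads c1=-2 → after 1×micro: 8; S1 reads c2=3/2 → after 2×micro: -2; S2 reads c2=3/2 → after 1×micro: 9/4 ⇒ (c0=8, c1=-2, c2=9/4)
macro 3: S0 reads c1=-2 → after 1×micro: 18; S1 reads c2=9/4 → after 2×micro: 2; S2 reads c2=9/4 → after 1×micro: 27/8 ⇒ (c0=18, c1=2, c2=27/8)

c1 at macro-step 2 = -2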